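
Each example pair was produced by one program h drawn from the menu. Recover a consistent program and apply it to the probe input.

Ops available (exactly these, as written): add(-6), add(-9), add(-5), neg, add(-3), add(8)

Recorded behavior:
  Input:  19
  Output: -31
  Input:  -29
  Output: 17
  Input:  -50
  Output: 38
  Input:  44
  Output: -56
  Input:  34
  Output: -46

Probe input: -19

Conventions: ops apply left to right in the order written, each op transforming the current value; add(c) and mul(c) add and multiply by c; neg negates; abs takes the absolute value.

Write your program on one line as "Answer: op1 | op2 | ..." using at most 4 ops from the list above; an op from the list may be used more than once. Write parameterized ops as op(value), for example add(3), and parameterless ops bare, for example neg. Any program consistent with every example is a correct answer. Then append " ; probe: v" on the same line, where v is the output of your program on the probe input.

neg | add(-3) | add(-9) ; probe: 7

Check, running the answer program on each example:
  19 -> -19 -> -22 -> -31
  -29 -> 29 -> 26 -> 17
  -50 -> 50 -> 47 -> 38
  44 -> -44 -> -47 -> -56
  34 -> -34 -> -37 -> -46
  probe: -19 -> 19 -> 16 -> 7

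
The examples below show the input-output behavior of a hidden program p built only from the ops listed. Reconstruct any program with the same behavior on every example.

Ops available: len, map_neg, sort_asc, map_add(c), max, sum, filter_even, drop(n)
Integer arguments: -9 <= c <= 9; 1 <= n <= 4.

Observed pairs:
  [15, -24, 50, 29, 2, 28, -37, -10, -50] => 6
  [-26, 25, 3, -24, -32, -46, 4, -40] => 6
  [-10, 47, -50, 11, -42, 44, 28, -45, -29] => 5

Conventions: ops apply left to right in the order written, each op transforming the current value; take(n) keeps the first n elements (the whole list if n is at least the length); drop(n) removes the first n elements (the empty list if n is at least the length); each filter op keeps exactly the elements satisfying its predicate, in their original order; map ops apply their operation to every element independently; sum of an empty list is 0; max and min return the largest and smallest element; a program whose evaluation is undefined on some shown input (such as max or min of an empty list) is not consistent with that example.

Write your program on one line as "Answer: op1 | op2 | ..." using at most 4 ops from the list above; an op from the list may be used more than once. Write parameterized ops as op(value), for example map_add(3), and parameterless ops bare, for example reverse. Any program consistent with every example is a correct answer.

filter_even | map_neg | len

Check, running the answer program on each example:
  [15, -24, 50, 29, 2, 28, -37, -10, -50] -> [-24, 50, 2, 28, -10, -50] -> [24, -50, -2, -28, 10, 50] -> 6
  [-26, 25, 3, -24, -32, -46, 4, -40] -> [-26, -24, -32, -46, 4, -40] -> [26, 24, 32, 46, -4, 40] -> 6
  [-10, 47, -50, 11, -42, 44, 28, -45, -29] -> [-10, -50, -42, 44, 28] -> [10, 50, 42, -44, -28] -> 5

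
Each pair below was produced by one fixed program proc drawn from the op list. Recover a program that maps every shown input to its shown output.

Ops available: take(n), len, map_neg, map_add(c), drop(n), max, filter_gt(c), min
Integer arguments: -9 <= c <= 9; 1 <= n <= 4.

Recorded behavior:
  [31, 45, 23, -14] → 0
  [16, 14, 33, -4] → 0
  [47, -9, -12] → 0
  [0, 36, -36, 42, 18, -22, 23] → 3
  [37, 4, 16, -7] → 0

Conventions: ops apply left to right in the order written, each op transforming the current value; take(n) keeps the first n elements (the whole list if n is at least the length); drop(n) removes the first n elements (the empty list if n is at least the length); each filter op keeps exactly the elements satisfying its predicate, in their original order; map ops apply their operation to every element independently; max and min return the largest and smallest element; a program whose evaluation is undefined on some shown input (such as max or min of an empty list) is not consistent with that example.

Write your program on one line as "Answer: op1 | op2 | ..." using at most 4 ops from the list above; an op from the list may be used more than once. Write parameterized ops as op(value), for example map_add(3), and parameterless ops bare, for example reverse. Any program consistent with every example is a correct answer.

map_add(8) | map_add(3) | drop(4) | len

Check, running the answer program on each example:
  [31, 45, 23, -14] -> [39, 53, 31, -6] -> [42, 56, 34, -3] -> [] -> 0
  [16, 14, 33, -4] -> [24, 22, 41, 4] -> [27, 25, 44, 7] -> [] -> 0
  [47, -9, -12] -> [55, -1, -4] -> [58, 2, -1] -> [] -> 0
  [0, 36, -36, 42, 18, -22, 23] -> [8, 44, -28, 50, 26, -14, 31] -> [11, 47, -25, 53, 29, -11, 34] -> [29, -11, 34] -> 3
  [37, 4, 16, -7] -> [45, 12, 24, 1] -> [48, 15, 27, 4] -> [] -> 0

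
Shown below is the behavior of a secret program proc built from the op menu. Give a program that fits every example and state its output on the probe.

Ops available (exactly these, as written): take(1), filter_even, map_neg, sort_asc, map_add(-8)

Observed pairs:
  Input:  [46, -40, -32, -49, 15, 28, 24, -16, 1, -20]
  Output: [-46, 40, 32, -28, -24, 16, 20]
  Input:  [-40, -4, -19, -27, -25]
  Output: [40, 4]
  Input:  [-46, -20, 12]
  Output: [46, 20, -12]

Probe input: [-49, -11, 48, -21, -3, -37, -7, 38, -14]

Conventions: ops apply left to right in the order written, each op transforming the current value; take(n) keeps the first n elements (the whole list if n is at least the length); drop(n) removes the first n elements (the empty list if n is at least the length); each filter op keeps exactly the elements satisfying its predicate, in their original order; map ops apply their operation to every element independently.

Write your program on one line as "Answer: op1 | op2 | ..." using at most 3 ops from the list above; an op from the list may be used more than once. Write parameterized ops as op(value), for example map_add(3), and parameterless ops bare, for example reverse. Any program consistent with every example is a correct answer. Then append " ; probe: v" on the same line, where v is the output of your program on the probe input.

map_neg | filter_even ; probe: [-48, -38, 14]

Check, running the answer program on each example:
  [46, -40, -32, -49, 15, 28, 24, -16, 1, -20] -> [-46, 40, 32, 49, -15, -28, -24, 16, -1, 20] -> [-46, 40, 32, -28, -24, 16, 20]
  [-40, -4, -19, -27, -25] -> [40, 4, 19, 27, 25] -> [40, 4]
  [-46, -20, 12] -> [46, 20, -12] -> [46, 20, -12]
  probe: [-49, -11, 48, -21, -3, -37, -7, 38, -14] -> [49, 11, -48, 21, 3, 37, 7, -38, 14] -> [-48, -38, 14]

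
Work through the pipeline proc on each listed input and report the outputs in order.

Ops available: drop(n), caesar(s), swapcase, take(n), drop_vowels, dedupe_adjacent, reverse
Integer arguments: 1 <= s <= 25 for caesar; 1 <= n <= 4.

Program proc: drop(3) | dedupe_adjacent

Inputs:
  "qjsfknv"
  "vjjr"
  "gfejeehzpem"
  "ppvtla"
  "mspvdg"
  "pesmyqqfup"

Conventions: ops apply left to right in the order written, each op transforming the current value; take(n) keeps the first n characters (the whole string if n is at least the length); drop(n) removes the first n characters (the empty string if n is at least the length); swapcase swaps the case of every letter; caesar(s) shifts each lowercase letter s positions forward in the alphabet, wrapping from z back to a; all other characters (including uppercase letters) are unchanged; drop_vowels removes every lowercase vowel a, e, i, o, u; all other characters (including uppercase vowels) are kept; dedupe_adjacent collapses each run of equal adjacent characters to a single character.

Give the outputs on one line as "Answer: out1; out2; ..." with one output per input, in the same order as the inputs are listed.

Execution, op by op:
  "qjsfknv" -> "fknv" -> "fknv"
  "vjjr" -> "r" -> "r"
  "gfejeehzpem" -> "jeehzpem" -> "jehzpem"
  "ppvtla" -> "tla" -> "tla"
  "mspvdg" -> "vdg" -> "vdg"
  "pesmyqqfup" -> "myqqfup" -> "myqfup"

"fknv"; "r"; "jehzpem"; "tla"; "vdg"; "myqfup"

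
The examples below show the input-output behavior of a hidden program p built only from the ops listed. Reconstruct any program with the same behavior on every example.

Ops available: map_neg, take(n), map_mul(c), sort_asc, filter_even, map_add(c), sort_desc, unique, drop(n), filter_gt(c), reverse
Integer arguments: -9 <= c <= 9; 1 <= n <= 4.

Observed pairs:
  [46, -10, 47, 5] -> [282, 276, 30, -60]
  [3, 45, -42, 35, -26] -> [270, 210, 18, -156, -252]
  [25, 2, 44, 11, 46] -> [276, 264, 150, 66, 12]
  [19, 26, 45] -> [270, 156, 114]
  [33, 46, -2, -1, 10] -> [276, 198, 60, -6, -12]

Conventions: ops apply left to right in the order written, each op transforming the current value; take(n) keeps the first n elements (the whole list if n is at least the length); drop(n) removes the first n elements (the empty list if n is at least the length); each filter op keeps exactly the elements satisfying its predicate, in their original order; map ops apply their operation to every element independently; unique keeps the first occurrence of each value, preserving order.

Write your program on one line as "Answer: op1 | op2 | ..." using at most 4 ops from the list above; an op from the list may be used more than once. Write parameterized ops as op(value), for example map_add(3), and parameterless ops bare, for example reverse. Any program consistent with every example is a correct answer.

map_mul(-6) | map_neg | reverse | sort_desc

Check, running the answer program on each example:
  [46, -10, 47, 5] -> [-276, 60, -282, -30] -> [276, -60, 282, 30] -> [30, 282, -60, 276] -> [282, 276, 30, -60]
  [3, 45, -42, 35, -26] -> [-18, -270, 252, -210, 156] -> [18, 270, -252, 210, -156] -> [-156, 210, -252, 270, 18] -> [270, 210, 18, -156, -252]
  [25, 2, 44, 11, 46] -> [-150, -12, -264, -66, -276] -> [150, 12, 264, 66, 276] -> [276, 66, 264, 12, 150] -> [276, 264, 150, 66, 12]
  [19, 26, 45] -> [-114, -156, -270] -> [114, 156, 270] -> [270, 156, 114] -> [270, 156, 114]
  [33, 46, -2, -1, 10] -> [-198, -276, 12, 6, -60] -> [198, 276, -12, -6, 60] -> [60, -6, -12, 276, 198] -> [276, 198, 60, -6, -12]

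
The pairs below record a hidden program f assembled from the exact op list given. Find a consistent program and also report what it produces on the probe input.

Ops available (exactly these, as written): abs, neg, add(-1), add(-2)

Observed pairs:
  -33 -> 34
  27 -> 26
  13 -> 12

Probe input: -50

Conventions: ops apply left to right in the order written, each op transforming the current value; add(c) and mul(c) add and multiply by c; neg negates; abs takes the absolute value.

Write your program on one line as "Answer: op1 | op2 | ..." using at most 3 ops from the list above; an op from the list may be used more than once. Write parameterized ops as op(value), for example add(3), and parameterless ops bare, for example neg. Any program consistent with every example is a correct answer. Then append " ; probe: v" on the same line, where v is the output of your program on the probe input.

add(-1) | abs ; probe: 51

Check, running the answer program on each example:
  -33 -> -34 -> 34
  27 -> 26 -> 26
  13 -> 12 -> 12
  probe: -50 -> -51 -> 51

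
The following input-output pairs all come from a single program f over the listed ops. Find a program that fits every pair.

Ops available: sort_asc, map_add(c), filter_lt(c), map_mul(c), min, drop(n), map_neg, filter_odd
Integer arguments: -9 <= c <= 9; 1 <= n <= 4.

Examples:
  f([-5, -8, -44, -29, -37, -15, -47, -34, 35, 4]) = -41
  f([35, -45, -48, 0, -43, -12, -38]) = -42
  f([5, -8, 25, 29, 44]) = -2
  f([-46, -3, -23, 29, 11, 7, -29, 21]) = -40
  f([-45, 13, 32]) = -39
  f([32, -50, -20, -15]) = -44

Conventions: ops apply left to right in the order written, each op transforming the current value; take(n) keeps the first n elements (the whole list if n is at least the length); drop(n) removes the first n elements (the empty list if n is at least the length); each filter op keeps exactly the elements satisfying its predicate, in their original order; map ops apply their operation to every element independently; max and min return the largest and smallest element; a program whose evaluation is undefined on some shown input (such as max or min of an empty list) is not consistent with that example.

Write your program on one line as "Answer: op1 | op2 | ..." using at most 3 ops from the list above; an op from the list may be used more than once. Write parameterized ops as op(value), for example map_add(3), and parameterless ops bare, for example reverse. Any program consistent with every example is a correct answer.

sort_asc | map_add(6) | min

Check, running the answer program on each example:
  [-5, -8, -44, -29, -37, -15, -47, -34, 35, 4] -> [-47, -44, -37, -34, -29, -15, -8, -5, 4, 35] -> [-41, -38, -31, -28, -23, -9, -2, 1, 10, 41] -> -41
  [35, -45, -48, 0, -43, -12, -38] -> [-48, -45, -43, -38, -12, 0, 35] -> [-42, -39, -37, -32, -6, 6, 41] -> -42
  [5, -8, 25, 29, 44] -> [-8, 5, 25, 29, 44] -> [-2, 11, 31, 35, 50] -> -2
  [-46, -3, -23, 29, 11, 7, -29, 21] -> [-46, -29, -23, -3, 7, 11, 21, 29] -> [-40, -23, -17, 3, 13, 17, 27, 35] -> -40
  [-45, 13, 32] -> [-45, 13, 32] -> [-39, 19, 38] -> -39
  [32, -50, -20, -15] -> [-50, -20, -15, 32] -> [-44, -14, -9, 38] -> -44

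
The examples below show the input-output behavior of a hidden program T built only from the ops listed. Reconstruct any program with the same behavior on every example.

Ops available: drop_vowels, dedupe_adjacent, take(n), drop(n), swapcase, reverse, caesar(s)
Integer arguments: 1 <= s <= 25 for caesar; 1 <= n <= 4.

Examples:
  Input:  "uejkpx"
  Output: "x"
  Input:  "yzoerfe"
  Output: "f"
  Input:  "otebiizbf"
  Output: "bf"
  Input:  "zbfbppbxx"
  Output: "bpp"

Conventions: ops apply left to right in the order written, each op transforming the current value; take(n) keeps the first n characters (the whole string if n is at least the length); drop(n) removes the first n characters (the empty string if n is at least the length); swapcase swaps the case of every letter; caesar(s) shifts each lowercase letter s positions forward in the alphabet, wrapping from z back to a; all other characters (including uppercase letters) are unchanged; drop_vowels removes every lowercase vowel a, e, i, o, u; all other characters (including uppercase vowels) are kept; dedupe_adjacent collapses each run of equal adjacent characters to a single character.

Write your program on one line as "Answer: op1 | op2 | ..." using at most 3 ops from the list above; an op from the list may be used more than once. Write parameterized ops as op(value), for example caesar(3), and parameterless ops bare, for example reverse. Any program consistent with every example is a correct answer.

drop_vowels | drop(3) | take(3)

Check, running the answer program on each example:
  "uejkpx" -> "jkpx" -> "x" -> "x"
  "yzoerfe" -> "yzrf" -> "f" -> "f"
  "otebiizbf" -> "tbzbf" -> "bf" -> "bf"
  "zbfbppbxx" -> "zbfbppbxx" -> "bppbxx" -> "bpp"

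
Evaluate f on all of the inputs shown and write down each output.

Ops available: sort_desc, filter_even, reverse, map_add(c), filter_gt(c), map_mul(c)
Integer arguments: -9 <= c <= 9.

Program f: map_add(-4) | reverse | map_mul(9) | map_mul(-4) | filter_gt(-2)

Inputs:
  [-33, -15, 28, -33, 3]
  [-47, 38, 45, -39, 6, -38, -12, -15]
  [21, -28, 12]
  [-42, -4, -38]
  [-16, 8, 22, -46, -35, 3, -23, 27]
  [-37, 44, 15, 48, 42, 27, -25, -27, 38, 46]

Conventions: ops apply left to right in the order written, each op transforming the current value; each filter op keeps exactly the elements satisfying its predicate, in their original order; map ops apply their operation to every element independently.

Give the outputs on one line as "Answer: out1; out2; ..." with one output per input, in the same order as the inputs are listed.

Execution, op by op:
  [-33, -15, 28, -33, 3] -> [-37, -19, 24, -37, -1] -> [-1, -37, 24, -19, -37] -> [-9, -333, 216, -171, -333] -> [36, 1332, -864, 684, 1332] -> [36, 1332, 684, 1332]
  [-47, 38, 45, -39, 6, -38, -12, -15] -> [-51, 34, 41, -43, 2, -42, -16, -19] -> [-19, -16, -42, 2, -43, 41, 34, -51] -> [-171, -144, -378, 18, -387, 369, 306, -459] -> [684, 576, 1512, -72, 1548, -1476, -1224, 1836] -> [684, 576, 1512, 1548, 1836]
  [21, -28, 12] -> [17, -32, 8] -> [8, -32, 17] -> [72, -288, 153] -> [-288, 1152, -612] -> [1152]
  [-42, -4, -38] -> [-46, -8, -42] -> [-42, -8, -46] -> [-378, -72, -414] -> [1512, 288, 1656] -> [1512, 288, 1656]
  [-16, 8, 22, -46, -35, 3, -23, 27] -> [-20, 4, 18, -50, -39, -1, -27, 23] -> [23, -27, -1, -39, -50, 18, 4, -20] -> [207, -243, -9, -351, -450, 162, 36, -180] -> [-828, 972, 36, 1404, 1800, -648, -144, 720] -> [972, 36, 1404, 1800, 720]
  [-37, 44, 15, 48, 42, 27, -25, -27, 38, 46] -> [-41, 40, 11, 44, 38, 23, -29, -31, 34, 42] -> [42, 34, -31, -29, 23, 38, 44, 11, 40, -41] -> [378, 306, -279, -261, 207, 342, 396, 99, 360, -369] -> [-1512, -1224, 1116, 1044, -828, -1368, -1584, -396, -1440, 1476] -> [1116, 1044, 1476]

[36, 1332, 684, 1332]; [684, 576, 1512, 1548, 1836]; [1152]; [1512, 288, 1656]; [972, 36, 1404, 1800, 720]; [1116, 1044, 1476]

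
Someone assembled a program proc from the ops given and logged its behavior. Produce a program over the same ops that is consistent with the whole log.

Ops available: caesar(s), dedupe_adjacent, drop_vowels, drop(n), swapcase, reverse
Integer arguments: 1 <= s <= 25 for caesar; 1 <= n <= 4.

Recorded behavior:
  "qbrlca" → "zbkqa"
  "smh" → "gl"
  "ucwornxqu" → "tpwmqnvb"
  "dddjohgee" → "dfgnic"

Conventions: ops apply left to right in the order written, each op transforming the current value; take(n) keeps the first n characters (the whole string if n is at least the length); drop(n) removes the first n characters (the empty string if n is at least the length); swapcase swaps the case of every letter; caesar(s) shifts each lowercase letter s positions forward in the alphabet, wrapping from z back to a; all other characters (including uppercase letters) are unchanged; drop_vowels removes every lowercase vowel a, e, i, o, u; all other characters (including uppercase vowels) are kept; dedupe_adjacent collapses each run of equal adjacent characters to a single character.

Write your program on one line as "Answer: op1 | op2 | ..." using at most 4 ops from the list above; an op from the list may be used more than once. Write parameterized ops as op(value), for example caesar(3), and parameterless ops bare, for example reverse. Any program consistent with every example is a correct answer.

caesar(25) | drop(1) | reverse | dedupe_adjacent

Check, running the answer program on each example:
  "qbrlca" -> "paqkbz" -> "aqkbz" -> "zbkqa" -> "zbkqa"
  "smh" -> "rlg" -> "lg" -> "gl" -> "gl"
  "ucwornxqu" -> "tbvnqmwpt" -> "bvnqmwpt" -> "tpwmqnvb" -> "tpwmqnvb"
  "dddjohgee" -> "cccingfdd" -> "ccingfdd" -> "ddfgnicc" -> "dfgnic"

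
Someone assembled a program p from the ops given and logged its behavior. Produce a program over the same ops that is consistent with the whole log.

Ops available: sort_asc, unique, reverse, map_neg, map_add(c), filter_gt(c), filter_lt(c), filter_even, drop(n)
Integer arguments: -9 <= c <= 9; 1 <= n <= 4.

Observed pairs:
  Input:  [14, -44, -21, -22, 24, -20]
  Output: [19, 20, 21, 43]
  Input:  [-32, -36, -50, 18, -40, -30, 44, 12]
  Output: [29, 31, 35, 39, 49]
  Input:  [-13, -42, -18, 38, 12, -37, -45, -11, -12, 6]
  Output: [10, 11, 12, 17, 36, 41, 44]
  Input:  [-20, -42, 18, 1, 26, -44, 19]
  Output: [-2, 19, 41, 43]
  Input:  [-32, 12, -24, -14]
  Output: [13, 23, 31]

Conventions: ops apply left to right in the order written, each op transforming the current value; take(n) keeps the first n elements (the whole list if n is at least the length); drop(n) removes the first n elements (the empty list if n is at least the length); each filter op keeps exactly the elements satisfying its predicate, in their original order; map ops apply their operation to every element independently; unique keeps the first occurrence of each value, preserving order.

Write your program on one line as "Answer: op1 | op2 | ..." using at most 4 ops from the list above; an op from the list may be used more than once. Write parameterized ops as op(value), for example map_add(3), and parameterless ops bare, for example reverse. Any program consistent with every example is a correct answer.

map_add(1) | map_neg | sort_asc | filter_gt(-4)

Check, running the answer program on each example:
  [14, -44, -21, -22, 24, -20] -> [15, -43, -20, -21, 25, -19] -> [-15, 43, 20, 21, -25, 19] -> [-25, -15, 19, 20, 21, 43] -> [19, 20, 21, 43]
  [-32, -36, -50, 18, -40, -30, 44, 12] -> [-31, -35, -49, 19, -39, -29, 45, 13] -> [31, 35, 49, -19, 39, 29, -45, -13] -> [-45, -19, -13, 29, 31, 35, 39, 49] -> [29, 31, 35, 39, 49]
  [-13, -42, -18, 38, 12, -37, -45, -11, -12, 6] -> [-12, -41, -17, 39, 13, -36, -44, -10, -11, 7] -> [12, 41, 17, -39, -13, 36, 44, 10, 11, -7] -> [-39, -13, -7, 10, 11, 12, 17, 36, 41, 44] -> [10, 11, 12, 17, 36, 41, 44]
  [-20, -42, 18, 1, 26, -44, 19] -> [-19, -41, 19, 2, 27, -43, 20] -> [19, 41, -19, -2, -27, 43, -20] -> [-27, -20, -19, -2, 19, 41, 43] -> [-2, 19, 41, 43]
  [-32, 12, -24, -14] -> [-31, 13, -23, -13] -> [31, -13, 23, 13] -> [-13, 13, 23, 31] -> [13, 23, 31]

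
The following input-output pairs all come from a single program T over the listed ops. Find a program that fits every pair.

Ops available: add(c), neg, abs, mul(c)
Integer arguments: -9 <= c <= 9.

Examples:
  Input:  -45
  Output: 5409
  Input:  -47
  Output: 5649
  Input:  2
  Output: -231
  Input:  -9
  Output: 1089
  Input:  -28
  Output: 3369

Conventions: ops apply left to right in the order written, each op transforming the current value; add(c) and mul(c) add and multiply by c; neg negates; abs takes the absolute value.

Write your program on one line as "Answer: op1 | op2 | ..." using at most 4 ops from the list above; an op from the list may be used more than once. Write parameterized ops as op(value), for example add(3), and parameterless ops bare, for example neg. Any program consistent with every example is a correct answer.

mul(-8) | mul(-5) | mul(-3) | add(9)

Check, running the answer program on each example:
  -45 -> 360 -> -1800 -> 5400 -> 5409
  -47 -> 376 -> -1880 -> 5640 -> 5649
  2 -> -16 -> 80 -> -240 -> -231
  -9 -> 72 -> -360 -> 1080 -> 1089
  -28 -> 224 -> -1120 -> 3360 -> 3369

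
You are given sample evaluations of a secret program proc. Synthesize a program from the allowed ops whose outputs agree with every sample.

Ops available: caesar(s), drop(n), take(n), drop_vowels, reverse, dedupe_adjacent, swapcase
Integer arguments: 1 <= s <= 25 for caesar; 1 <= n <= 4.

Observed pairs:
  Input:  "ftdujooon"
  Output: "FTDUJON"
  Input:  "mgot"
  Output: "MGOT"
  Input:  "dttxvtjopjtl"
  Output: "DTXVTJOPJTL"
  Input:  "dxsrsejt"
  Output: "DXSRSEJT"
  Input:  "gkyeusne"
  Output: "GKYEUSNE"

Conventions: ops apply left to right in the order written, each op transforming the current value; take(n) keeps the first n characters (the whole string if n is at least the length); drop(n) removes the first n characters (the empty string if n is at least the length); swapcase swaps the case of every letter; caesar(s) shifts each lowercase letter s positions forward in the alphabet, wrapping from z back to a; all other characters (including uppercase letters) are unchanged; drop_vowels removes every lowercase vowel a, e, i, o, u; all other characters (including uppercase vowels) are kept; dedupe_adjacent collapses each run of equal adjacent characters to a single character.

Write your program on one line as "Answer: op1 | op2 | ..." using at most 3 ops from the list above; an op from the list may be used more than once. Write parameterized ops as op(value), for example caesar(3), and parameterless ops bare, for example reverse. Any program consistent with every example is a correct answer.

swapcase | dedupe_adjacent

Check, running the answer program on each example:
  "ftdujooon" -> "FTDUJOOON" -> "FTDUJON"
  "mgot" -> "MGOT" -> "MGOT"
  "dttxvtjopjtl" -> "DTTXVTJOPJTL" -> "DTXVTJOPJTL"
  "dxsrsejt" -> "DXSRSEJT" -> "DXSRSEJT"
  "gkyeusne" -> "GKYEUSNE" -> "GKYEUSNE"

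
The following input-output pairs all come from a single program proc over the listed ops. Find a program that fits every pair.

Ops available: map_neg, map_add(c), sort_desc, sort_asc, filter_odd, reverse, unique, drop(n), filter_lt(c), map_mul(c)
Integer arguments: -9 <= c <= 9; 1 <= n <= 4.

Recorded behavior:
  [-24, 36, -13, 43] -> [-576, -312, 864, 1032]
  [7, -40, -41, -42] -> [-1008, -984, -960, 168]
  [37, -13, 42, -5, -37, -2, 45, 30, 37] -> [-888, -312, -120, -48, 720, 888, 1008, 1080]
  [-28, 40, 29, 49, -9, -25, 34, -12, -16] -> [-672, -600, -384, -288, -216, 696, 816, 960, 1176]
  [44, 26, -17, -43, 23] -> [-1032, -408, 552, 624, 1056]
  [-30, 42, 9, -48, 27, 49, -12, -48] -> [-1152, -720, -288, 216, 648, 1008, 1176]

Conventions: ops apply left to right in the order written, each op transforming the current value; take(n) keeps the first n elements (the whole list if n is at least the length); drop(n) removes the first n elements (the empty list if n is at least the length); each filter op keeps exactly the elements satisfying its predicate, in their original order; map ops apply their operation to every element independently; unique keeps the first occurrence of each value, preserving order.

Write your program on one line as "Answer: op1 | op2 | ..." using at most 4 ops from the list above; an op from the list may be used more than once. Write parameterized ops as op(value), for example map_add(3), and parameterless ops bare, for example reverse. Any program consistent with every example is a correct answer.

unique | map_mul(3) | map_mul(8) | sort_asc

Check, running the answer program on each example:
  [-24, 36, -13, 43] -> [-24, 36, -13, 43] -> [-72, 108, -39, 129] -> [-576, 864, -312, 1032] -> [-576, -312, 864, 1032]
  [7, -40, -41, -42] -> [7, -40, -41, -42] -> [21, -120, -123, -126] -> [168, -960, -984, -1008] -> [-1008, -984, -960, 168]
  [37, -13, 42, -5, -37, -2, 45, 30, 37] -> [37, -13, 42, -5, -37, -2, 45, 30] -> [111, -39, 126, -15, -111, -6, 135, 90] -> [888, -312, 1008, -120, -888, -48, 1080, 720] -> [-888, -312, -120, -48, 720, 888, 1008, 1080]
  [-28, 40, 29, 49, -9, -25, 34, -12, -16] -> [-28, 40, 29, 49, -9, -25, 34, -12, -16] -> [-84, 120, 87, 147, -27, -75, 102, -36, -48] -> [-672, 960, 696, 1176, -216, -600, 816, -288, -384] -> [-672, -600, -384, -288, -216, 696, 816, 960, 1176]
  [44, 26, -17, -43, 23] -> [44, 26, -17, -43, 23] -> [132, 78, -51, -129, 69] -> [1056, 624, -408, -1032, 552] -> [-1032, -408, 552, 624, 1056]
  [-30, 42, 9, -48, 27, 49, -12, -48] -> [-30, 42, 9, -48, 27, 49, -12] -> [-90, 126, 27, -144, 81, 147, -36] -> [-720, 1008, 216, -1152, 648, 1176, -288] -> [-1152, -720, -288, 216, 648, 1008, 1176]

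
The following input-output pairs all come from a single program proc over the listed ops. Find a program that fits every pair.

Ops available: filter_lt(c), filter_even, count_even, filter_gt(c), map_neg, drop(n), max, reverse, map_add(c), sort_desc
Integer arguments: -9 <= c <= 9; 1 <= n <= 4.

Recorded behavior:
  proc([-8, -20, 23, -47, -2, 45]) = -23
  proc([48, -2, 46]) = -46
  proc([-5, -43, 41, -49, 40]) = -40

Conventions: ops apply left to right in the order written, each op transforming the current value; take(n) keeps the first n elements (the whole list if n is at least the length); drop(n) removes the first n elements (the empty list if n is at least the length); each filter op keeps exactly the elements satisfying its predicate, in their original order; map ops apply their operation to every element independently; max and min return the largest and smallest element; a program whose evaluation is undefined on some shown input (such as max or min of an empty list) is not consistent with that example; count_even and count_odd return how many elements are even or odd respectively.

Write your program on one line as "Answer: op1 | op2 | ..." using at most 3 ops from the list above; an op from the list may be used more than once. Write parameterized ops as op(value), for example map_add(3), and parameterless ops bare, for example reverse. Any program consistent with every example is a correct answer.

filter_gt(4) | map_neg | max

Check, running the answer program on each example:
  [-8, -20, 23, -47, -2, 45] -> [23, 45] -> [-23, -45] -> -23
  [48, -2, 46] -> [48, 46] -> [-48, -46] -> -46
  [-5, -43, 41, -49, 40] -> [41, 40] -> [-41, -40] -> -40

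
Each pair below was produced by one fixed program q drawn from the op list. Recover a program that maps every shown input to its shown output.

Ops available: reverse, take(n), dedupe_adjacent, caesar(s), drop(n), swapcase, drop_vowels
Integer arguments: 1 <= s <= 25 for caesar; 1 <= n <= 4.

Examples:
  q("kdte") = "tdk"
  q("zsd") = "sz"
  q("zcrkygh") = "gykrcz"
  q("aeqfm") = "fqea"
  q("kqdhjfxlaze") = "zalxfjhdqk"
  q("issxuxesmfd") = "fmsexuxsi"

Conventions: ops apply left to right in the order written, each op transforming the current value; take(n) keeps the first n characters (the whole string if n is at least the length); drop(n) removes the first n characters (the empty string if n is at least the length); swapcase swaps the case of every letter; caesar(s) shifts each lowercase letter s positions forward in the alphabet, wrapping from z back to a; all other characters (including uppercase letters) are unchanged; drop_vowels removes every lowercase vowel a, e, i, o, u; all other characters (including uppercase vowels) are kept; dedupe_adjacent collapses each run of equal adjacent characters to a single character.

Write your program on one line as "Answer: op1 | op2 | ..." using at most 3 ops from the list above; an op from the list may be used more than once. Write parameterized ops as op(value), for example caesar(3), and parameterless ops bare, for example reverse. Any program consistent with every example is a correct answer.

dedupe_adjacent | reverse | drop(1)

Check, running the answer program on each example:
  "kdte" -> "kdte" -> "etdk" -> "tdk"
  "zsd" -> "zsd" -> "dsz" -> "sz"
  "zcrkygh" -> "zcrkygh" -> "hgykrcz" -> "gykrcz"
  "aeqfm" -> "aeqfm" -> "mfqea" -> "fqea"
  "kqdhjfxlaze" -> "kqdhjfxlaze" -> "ezalxfjhdqk" -> "zalxfjhdqk"
  "issxuxesmfd" -> "isxuxesmfd" -> "dfmsexuxsi" -> "fmsexuxsi"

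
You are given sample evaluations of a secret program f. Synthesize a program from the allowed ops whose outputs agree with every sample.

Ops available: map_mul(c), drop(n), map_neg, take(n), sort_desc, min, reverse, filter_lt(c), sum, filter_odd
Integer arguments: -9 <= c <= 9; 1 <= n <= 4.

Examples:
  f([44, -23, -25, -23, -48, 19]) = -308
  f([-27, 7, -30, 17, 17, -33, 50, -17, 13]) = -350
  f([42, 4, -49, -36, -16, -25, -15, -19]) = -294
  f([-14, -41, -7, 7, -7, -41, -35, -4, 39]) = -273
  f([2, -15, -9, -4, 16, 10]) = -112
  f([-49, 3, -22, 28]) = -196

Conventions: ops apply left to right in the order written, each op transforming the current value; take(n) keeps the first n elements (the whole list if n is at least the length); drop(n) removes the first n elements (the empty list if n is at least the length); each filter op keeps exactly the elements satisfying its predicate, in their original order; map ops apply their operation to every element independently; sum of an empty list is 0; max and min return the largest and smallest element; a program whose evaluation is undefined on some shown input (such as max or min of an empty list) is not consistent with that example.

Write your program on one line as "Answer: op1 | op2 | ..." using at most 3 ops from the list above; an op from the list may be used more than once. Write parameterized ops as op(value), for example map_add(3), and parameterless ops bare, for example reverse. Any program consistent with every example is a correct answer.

map_mul(-7) | min

Check, running the answer program on each example:
  [44, -23, -25, -23, -48, 19] -> [-308, 161, 175, 161, 336, -133] -> -308
  [-27, 7, -30, 17, 17, -33, 50, -17, 13] -> [189, -49, 210, -119, -119, 231, -350, 119, -91] -> -350
  [42, 4, -49, -36, -16, -25, -15, -19] -> [-294, -28, 343, 252, 112, 175, 105, 133] -> -294
  [-14, -41, -7, 7, -7, -41, -35, -4, 39] -> [98, 287, 49, -49, 49, 287, 245, 28, -273] -> -273
  [2, -15, -9, -4, 16, 10] -> [-14, 105, 63, 28, -112, -70] -> -112
  [-49, 3, -22, 28] -> [343, -21, 154, -196] -> -196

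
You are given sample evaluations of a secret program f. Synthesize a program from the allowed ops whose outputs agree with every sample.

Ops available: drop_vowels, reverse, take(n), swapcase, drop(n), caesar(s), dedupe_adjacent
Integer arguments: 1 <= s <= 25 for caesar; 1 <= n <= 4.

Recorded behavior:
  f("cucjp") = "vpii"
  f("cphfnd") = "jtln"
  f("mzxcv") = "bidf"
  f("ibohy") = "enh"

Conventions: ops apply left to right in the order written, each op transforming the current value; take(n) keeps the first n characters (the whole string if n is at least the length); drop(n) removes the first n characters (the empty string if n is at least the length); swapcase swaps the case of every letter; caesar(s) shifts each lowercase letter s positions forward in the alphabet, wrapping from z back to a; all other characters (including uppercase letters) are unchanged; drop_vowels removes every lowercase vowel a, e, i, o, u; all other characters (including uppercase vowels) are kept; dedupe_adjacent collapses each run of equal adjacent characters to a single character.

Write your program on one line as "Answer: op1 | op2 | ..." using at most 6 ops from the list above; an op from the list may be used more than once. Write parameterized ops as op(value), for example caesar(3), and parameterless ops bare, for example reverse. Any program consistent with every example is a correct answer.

reverse | drop_vowels | caesar(16) | take(4) | caesar(16)

Check, running the answer program on each example:
  "cucjp" -> "pjcuc" -> "pjcc" -> "fzss" -> "fzss" -> "vpii"
  "cphfnd" -> "dnfhpc" -> "dnfhpc" -> "tdvxfs" -> "tdvx" -> "jtln"
  "mzxcv" -> "vcxzm" -> "vcxzm" -> "lsnpc" -> "lsnp" -> "bidf"
  "ibohy" -> "yhobi" -> "yhb" -> "oxr" -> "oxr" -> "enh"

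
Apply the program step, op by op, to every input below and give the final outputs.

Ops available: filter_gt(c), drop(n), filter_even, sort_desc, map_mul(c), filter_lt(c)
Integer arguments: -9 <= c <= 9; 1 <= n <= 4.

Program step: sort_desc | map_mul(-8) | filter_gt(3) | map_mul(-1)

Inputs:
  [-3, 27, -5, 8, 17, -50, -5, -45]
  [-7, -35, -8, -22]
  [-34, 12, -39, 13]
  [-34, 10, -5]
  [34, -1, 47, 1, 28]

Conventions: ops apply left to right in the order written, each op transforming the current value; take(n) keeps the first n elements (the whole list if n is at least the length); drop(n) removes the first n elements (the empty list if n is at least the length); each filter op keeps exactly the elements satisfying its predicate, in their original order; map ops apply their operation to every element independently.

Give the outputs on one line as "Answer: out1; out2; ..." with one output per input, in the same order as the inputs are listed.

Execution, op by op:
  [-3, 27, -5, 8, 17, -50, -5, -45] -> [27, 17, 8, -3, -5, -5, -45, -50] -> [-216, -136, -64, 24, 40, 40, 360, 400] -> [24, 40, 40, 360, 400] -> [-24, -40, -40, -360, -400]
  [-7, -35, -8, -22] -> [-7, -8, -22, -35] -> [56, 64, 176, 280] -> [56, 64, 176, 280] -> [-56, -64, -176, -280]
  [-34, 12, -39, 13] -> [13, 12, -34, -39] -> [-104, -96, 272, 312] -> [272, 312] -> [-272, -312]
  [-34, 10, -5] -> [10, -5, -34] -> [-80, 40, 272] -> [40, 272] -> [-40, -272]
  [34, -1, 47, 1, 28] -> [47, 34, 28, 1, -1] -> [-376, -272, -224, -8, 8] -> [8] -> [-8]

[-24, -40, -40, -360, -400]; [-56, -64, -176, -280]; [-272, -312]; [-40, -272]; [-8]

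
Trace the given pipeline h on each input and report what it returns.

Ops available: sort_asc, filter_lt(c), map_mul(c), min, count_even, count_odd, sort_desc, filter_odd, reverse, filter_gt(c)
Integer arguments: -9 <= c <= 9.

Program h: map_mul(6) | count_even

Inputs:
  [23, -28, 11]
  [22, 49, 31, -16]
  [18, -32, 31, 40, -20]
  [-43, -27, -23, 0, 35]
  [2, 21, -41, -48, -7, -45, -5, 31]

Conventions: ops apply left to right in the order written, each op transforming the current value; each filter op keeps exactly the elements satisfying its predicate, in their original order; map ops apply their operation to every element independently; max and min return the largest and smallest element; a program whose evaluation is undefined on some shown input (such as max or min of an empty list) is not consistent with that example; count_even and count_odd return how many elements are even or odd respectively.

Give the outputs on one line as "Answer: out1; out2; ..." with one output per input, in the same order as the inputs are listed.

3; 4; 5; 5; 8

Execution, op by op:
  [23, -28, 11] -> [138, -168, 66] -> 3
  [22, 49, 31, -16] -> [132, 294, 186, -96] -> 4
  [18, -32, 31, 40, -20] -> [108, -192, 186, 240, -120] -> 5
  [-43, -27, -23, 0, 35] -> [-258, -162, -138, 0, 210] -> 5
  [2, 21, -41, -48, -7, -45, -5, 31] -> [12, 126, -246, -288, -42, -270, -30, 186] -> 8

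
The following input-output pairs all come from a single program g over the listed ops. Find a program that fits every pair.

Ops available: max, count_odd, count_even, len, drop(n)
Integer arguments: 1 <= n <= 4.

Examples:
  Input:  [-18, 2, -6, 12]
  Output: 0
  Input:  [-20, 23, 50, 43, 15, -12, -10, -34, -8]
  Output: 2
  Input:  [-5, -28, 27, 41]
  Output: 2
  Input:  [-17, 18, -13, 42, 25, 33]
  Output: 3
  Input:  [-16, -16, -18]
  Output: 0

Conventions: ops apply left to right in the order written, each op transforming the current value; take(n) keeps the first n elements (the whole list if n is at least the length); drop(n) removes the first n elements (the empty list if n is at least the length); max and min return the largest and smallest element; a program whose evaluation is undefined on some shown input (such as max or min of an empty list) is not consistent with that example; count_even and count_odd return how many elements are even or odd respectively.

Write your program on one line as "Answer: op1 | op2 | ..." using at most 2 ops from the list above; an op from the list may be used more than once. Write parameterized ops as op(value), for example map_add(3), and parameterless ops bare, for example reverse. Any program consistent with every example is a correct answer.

drop(2) | count_odd

Check, running the answer program on each example:
  [-18, 2, -6, 12] -> [-6, 12] -> 0
  [-20, 23, 50, 43, 15, -12, -10, -34, -8] -> [50, 43, 15, -12, -10, -34, -8] -> 2
  [-5, -28, 27, 41] -> [27, 41] -> 2
  [-17, 18, -13, 42, 25, 33] -> [-13, 42, 25, 33] -> 3
  [-16, -16, -18] -> [-18] -> 0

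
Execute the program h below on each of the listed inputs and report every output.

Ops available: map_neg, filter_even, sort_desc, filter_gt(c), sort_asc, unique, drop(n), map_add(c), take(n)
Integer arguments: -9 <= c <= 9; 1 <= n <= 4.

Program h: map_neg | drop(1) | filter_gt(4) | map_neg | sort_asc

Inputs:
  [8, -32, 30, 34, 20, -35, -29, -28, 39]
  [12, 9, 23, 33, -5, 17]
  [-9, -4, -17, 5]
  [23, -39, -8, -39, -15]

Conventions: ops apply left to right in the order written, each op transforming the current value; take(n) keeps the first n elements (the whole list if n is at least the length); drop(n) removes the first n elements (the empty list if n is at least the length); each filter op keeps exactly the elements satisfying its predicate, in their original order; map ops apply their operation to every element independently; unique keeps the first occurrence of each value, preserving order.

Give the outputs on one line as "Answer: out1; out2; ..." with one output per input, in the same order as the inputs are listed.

[-35, -32, -29, -28]; [-5]; [-17]; [-39, -39, -15, -8]

Execution, op by op:
  [8, -32, 30, 34, 20, -35, -29, -28, 39] -> [-8, 32, -30, -34, -20, 35, 29, 28, -39] -> [32, -30, -34, -20, 35, 29, 28, -39] -> [32, 35, 29, 28] -> [-32, -35, -29, -28] -> [-35, -32, -29, -28]
  [12, 9, 23, 33, -5, 17] -> [-12, -9, -23, -33, 5, -17] -> [-9, -23, -33, 5, -17] -> [5] -> [-5] -> [-5]
  [-9, -4, -17, 5] -> [9, 4, 17, -5] -> [4, 17, -5] -> [17] -> [-17] -> [-17]
  [23, -39, -8, -39, -15] -> [-23, 39, 8, 39, 15] -> [39, 8, 39, 15] -> [39, 8, 39, 15] -> [-39, -8, -39, -15] -> [-39, -39, -15, -8]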